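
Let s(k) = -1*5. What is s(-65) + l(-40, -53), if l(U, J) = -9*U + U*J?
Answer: 2475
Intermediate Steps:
s(k) = -5
l(U, J) = -9*U + J*U
s(-65) + l(-40, -53) = -5 - 40*(-9 - 53) = -5 - 40*(-62) = -5 + 2480 = 2475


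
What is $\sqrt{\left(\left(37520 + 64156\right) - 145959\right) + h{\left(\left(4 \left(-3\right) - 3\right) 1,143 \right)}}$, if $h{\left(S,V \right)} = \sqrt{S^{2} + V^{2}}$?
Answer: $\sqrt{-44283 + \sqrt{20674}} \approx 210.09 i$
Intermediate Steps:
$\sqrt{\left(\left(37520 + 64156\right) - 145959\right) + h{\left(\left(4 \left(-3\right) - 3\right) 1,143 \right)}} = \sqrt{\left(\left(37520 + 64156\right) - 145959\right) + \sqrt{\left(\left(4 \left(-3\right) - 3\right) 1\right)^{2} + 143^{2}}} = \sqrt{\left(101676 - 145959\right) + \sqrt{\left(\left(-12 - 3\right) 1\right)^{2} + 20449}} = \sqrt{-44283 + \sqrt{\left(\left(-15\right) 1\right)^{2} + 20449}} = \sqrt{-44283 + \sqrt{\left(-15\right)^{2} + 20449}} = \sqrt{-44283 + \sqrt{225 + 20449}} = \sqrt{-44283 + \sqrt{20674}}$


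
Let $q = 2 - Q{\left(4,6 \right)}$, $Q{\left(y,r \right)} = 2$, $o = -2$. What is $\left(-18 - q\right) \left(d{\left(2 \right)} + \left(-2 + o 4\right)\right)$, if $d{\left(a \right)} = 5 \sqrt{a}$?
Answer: $180 - 90 \sqrt{2} \approx 52.721$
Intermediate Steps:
$q = 0$ ($q = 2 - 2 = 0$)
$\left(-18 - q\right) \left(d{\left(2 \right)} + \left(-2 + o 4\right)\right) = \left(-18 - 0\right) \left(5 \sqrt{2} - 10\right) = \left(-18 + 0\right) \left(5 \sqrt{2} - 10\right) = - 18 \left(5 \sqrt{2} - 10\right) = - 18 \left(-10 + 5 \sqrt{2}\right) = 180 - 90 \sqrt{2}$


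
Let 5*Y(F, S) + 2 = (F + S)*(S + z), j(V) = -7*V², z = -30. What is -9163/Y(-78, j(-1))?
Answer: -6545/449 ≈ -14.577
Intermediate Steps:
Y(F, S) = -⅖ + (-30 + S)*(F + S)/5 (Y(F, S) = -⅖ + ((F + S)*(S - 30))/5 = -⅖ + ((F + S)*(-30 + S))/5 = -⅖ + ((-30 + S)*(F + S))/5 = -⅖ + (-30 + S)*(F + S)/5)
-9163/Y(-78, j(-1)) = -9163/(-⅖ - 6*(-78) - (-42)*(-1)² + (-7*(-1)²)²/5 + (⅕)*(-78)*(-7*(-1)²)) = -9163/(-⅖ + 468 - (-42) + (-7*1)²/5 + (⅕)*(-78)*(-7*1)) = -9163/(-⅖ + 468 - 6*(-7) + (⅕)*(-7)² + (⅕)*(-78)*(-7)) = -9163/(-⅖ + 468 + 42 + (⅕)*49 + 546/5) = -9163/(-⅖ + 468 + 42 + 49/5 + 546/5) = -9163/3143/5 = -9163*5/3143 = -6545/449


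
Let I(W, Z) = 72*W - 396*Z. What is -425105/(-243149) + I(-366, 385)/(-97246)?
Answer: 42408859909/11822633827 ≈ 3.5871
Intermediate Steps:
I(W, Z) = -396*Z + 72*W
-425105/(-243149) + I(-366, 385)/(-97246) = -425105/(-243149) + (-396*385 + 72*(-366))/(-97246) = -425105*(-1/243149) + (-152460 - 26352)*(-1/97246) = 425105/243149 - 178812*(-1/97246) = 425105/243149 + 89406/48623 = 42408859909/11822633827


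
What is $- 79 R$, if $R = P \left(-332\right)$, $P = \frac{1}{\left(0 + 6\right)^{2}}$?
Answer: $\frac{6557}{9} \approx 728.56$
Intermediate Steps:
$P = \frac{1}{36}$ ($P = \frac{1}{6^{2}} = \frac{1}{36} \approx 0.027778$)
$R = - \frac{83}{9}$ ($R = \frac{1}{36} \left(-332\right) = - \frac{83}{9} \approx -9.2222$)
$- 79 R = \left(-79\right) \left(- \frac{83}{9}\right) = \frac{6557}{9}$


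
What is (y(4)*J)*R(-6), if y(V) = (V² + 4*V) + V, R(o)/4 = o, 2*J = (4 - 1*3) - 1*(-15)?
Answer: -6912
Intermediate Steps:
J = 8 (J = ((4 - 1*3) - 1*(-15))/2 = ((4 - 3) + 15)/2 = (1 + 15)/2 = (½)*16 = 8)
R(o) = 4*o
y(V) = V² + 5*V
(y(4)*J)*R(-6) = ((4*(5 + 4))*8)*(4*(-6)) = ((4*9)*8)*(-24) = (36*8)*(-24) = 288*(-24) = -6912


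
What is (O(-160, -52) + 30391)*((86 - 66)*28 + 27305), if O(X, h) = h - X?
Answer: 849854635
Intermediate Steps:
(O(-160, -52) + 30391)*((86 - 66)*28 + 27305) = ((-52 - 1*(-160)) + 30391)*((86 - 66)*28 + 27305) = ((-52 + 160) + 30391)*(20*28 + 27305) = (108 + 30391)*(560 + 27305) = 30499*27865 = 849854635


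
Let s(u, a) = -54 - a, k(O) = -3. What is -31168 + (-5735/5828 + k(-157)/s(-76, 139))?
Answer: -1130934853/36284 ≈ -31169.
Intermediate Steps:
-31168 + (-5735/5828 + k(-157)/s(-76, 139)) = -31168 + (-5735/5828 - 3/(-54 - 1*139)) = -31168 + (-5735*1/5828 - 3/(-54 - 139)) = -31168 + (-185/188 - 3/(-193)) = -31168 + (-185/188 - 3*(-1/193)) = -31168 + (-185/188 + 3/193) = -31168 - 35141/36284 = -1130934853/36284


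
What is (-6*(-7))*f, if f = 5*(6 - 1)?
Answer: 1050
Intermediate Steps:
f = 25 (f = 5*5 = 25)
(-6*(-7))*f = -6*(-7)*25 = 42*25 = 1050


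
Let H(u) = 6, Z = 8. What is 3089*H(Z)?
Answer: 18534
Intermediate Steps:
3089*H(Z) = 3089*6 = 18534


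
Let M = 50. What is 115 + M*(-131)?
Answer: -6435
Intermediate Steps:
115 + M*(-131) = 115 + 50*(-131) = 115 - 6550 = -6435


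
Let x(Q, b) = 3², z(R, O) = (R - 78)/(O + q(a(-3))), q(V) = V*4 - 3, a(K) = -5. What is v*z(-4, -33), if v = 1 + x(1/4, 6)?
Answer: 205/14 ≈ 14.643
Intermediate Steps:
q(V) = -3 + 4*V (q(V) = 4*V - 3 = -3 + 4*V)
z(R, O) = (-78 + R)/(-23 + O) (z(R, O) = (R - 78)/(O + (-3 + 4*(-5))) = (-78 + R)/(O + (-3 - 20)) = (-78 + R)/(O - 23) = (-78 + R)/(-23 + O))
x(Q, b) = 9
v = 10 (v = 1 + 9 = 10)
v*z(-4, -33) = 10*((-78 - 4)/(-23 - 33)) = 10*(-82/(-56)) = 10*(-1/56*(-82)) = 10*(41/28) = 205/14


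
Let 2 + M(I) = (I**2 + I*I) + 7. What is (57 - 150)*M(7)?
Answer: -9579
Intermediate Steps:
M(I) = 5 + 2*I**2 (M(I) = -2 + ((I**2 + I*I) + 7) = -2 + ((I**2 + I**2) + 7) = -2 + (2*I**2 + 7) = -2 + (7 + 2*I**2) = 5 + 2*I**2)
(57 - 150)*M(7) = (57 - 150)*(5 + 2*7**2) = -93*(5 + 2*49) = -93*(5 + 98) = -93*103 = -9579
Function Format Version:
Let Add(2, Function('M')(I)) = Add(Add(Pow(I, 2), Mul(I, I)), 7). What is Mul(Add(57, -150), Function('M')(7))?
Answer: -9579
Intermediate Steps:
Function('M')(I) = Add(5, Mul(2, Pow(I, 2))) (Function('M')(I) = Add(-2, Add(Add(Pow(I, 2), Mul(I, I)), 7)) = Add(-2, Add(Add(Pow(I, 2), Pow(I, 2)), 7)) = Add(-2, Add(Mul(2, Pow(I, 2)), 7)) = Add(-2, Add(7, Mul(2, Pow(I, 2)))) = Add(5, Mul(2, Pow(I, 2))))
Mul(Add(57, -150), Function('M')(7)) = Mul(Add(57, -150), Add(5, Mul(2, Pow(7, 2)))) = Mul(-93, Add(5, Mul(2, 49))) = Mul(-93, Add(5, 98)) = Mul(-93, 103) = -9579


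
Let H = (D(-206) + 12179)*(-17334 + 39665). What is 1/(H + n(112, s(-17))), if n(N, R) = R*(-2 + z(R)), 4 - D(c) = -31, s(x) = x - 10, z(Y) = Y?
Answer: 1/272751617 ≈ 3.6663e-9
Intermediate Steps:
s(x) = -10 + x
D(c) = 35 (D(c) = 4 - 1*(-31) = 4 + 31 = 35)
H = 272750834 (H = (35 + 12179)*(-17334 + 39665) = 12214*22331 = 272750834)
n(N, R) = R*(-2 + R)
1/(H + n(112, s(-17))) = 1/(272750834 + (-10 - 17)*(-2 + (-10 - 17))) = 1/(272750834 - 27*(-2 - 27)) = 1/(272750834 - 27*(-29)) = 1/(272750834 + 783) = 1/272751617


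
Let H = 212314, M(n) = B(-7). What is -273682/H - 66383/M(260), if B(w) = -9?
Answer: 7045788562/955413 ≈ 7374.6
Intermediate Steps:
M(n) = -9
-273682/H - 66383/M(260) = -273682/212314 - 66383/(-9) = -273682*1/212314 - 66383*(-⅑) = -136841/106157 + 66383/9 = 7045788562/955413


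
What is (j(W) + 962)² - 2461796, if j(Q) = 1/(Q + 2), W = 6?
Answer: -98311135/64 ≈ -1.5361e+6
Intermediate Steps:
j(Q) = 1/(2 + Q)
(j(W) + 962)² - 2461796 = (1/(2 + 6) + 962)² - 2461796 = (1/8 + 962)² - 2461796 = (⅛ + 962)² - 2461796 = (7697/8)² - 2461796 = 59243809/64 - 2461796 = -98311135/64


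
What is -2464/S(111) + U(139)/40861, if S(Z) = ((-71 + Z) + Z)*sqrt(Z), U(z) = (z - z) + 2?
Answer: 2/40861 - 2464*sqrt(111)/16761 ≈ -1.5488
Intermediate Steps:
U(z) = 2 (U(z) = 0 + 2 = 2)
S(Z) = sqrt(Z)*(-71 + 2*Z) (S(Z) = (-71 + 2*Z)*sqrt(Z) = sqrt(Z)*(-71 + 2*Z))
-2464/S(111) + U(139)/40861 = -2464*sqrt(111)/(111*(-71 + 2*111)) + 2/40861 = -2464*sqrt(111)/(111*(-71 + 222)) + 2*(1/40861) = -2464*sqrt(111)/16761 + 2/40861 = 2/40861 - 2464*sqrt(111)/16761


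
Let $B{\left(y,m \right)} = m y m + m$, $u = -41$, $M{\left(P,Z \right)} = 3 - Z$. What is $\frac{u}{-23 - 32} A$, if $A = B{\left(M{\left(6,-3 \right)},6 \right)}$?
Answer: $\frac{9102}{55} \approx 165.49$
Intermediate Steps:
$B{\left(y,m \right)} = m + y m^{2}$ ($B{\left(y,m \right)} = y m^{2} + m = m + y m^{2}$)
$A = 222$ ($A = 6 \left(1 + 6 \left(3 - -3\right)\right) = 6 \left(1 + 6 \left(3 + 3\right)\right) = 6 \left(1 + 6 \cdot 6\right) = 6 \left(1 + 36\right) = 6 \cdot 37 = 222$)
$\frac{u}{-23 - 32} A = - \frac{41}{-23 - 32} \cdot 222 = - \frac{41}{-55} \cdot 222 = \left(-41\right) \left(- \frac{1}{55}\right) 222 = \frac{41}{55} \cdot 222 = \frac{9102}{55}$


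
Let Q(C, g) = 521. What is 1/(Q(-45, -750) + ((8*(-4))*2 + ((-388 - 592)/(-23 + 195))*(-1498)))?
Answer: 43/386661 ≈ 0.00011121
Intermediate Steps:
1/(Q(-45, -750) + ((8*(-4))*2 + ((-388 - 592)/(-23 + 195))*(-1498))) = 1/(521 + ((8*(-4))*2 + ((-388 - 592)/(-23 + 195))*(-1498))) = 1/(521 + (-32*2 - 980/172*(-1498))) = 1/(521 + (-64 - 980*1/172*(-1498))) = 1/(521 + (-64 - 245/43*(-1498))) = 1/(521 + (-64 + 367010/43)) = 1/(521 + 364258/43) = 1/(386661/43) = 43/386661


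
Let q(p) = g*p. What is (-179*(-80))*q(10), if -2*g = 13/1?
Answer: -930800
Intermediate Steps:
g = -13/2 (g = -13/(2*1) = -13/2 ≈ -6.5000)
q(p) = -13*p/2
(-179*(-80))*q(10) = (-179*(-80))*(-13/2*10) = 14320*(-65) = -930800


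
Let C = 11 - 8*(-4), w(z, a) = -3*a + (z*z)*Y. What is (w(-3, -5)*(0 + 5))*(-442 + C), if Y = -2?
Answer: 5985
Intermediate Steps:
w(z, a) = -3*a - 2*z² (w(z, a) = -3*a + (z*z)*(-2) = -3*a + z²*(-2) = -3*a - 2*z²)
C = 43 (C = 11 + 32 = 43)
(w(-3, -5)*(0 + 5))*(-442 + C) = ((-3*(-5) - 2*(-3)²)*(0 + 5))*(-442 + 43) = ((15 - 2*9)*5)*(-399) = ((15 - 18)*5)*(-399) = -3*5*(-399) = -15*(-399) = 5985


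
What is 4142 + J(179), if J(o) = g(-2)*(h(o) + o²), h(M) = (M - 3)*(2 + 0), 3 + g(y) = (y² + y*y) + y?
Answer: 101321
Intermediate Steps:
g(y) = -3 + y + 2*y² (g(y) = -3 + ((y² + y*y) + y) = -3 + ((y² + y²) + y) = -3 + (2*y² + y) = -3 + (y + 2*y²) = -3 + y + 2*y²)
h(M) = -6 + 2*M (h(M) = (-3 + M)*2 = -6 + 2*M)
J(o) = -18 + 3*o² + 6*o (J(o) = (-3 - 2 + 2*(-2)²)*((-6 + 2*o) + o²) = (-3 - 2 + 2*4)*(-6 + o² + 2*o) = (-3 - 2 + 8)*(-6 + o² + 2*o) = 3*(-6 + o² + 2*o) = -18 + 3*o² + 6*o)
4142 + J(179) = 4142 + (-18 + 3*179² + 6*179) = 4142 + (-18 + 3*32041 + 1074) = 4142 + (-18 + 96123 + 1074) = 4142 + 97179 = 101321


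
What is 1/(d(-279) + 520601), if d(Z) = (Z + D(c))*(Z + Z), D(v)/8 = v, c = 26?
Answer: 1/560219 ≈ 1.7850e-6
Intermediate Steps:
D(v) = 8*v
d(Z) = 2*Z*(208 + Z) (d(Z) = (Z + 8*26)*(Z + Z) = (Z + 208)*(2*Z) = (208 + Z)*(2*Z) = 2*Z*(208 + Z))
1/(d(-279) + 520601) = 1/(2*(-279)*(208 - 279) + 520601) = 1/(2*(-279)*(-71) + 520601) = 1/(39618 + 520601) = 1/560219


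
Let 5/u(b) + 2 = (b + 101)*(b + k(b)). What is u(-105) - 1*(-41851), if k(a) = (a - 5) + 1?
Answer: 35740759/854 ≈ 41851.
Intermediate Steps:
k(a) = -4 + a (k(a) = (-5 + a) + 1 = -4 + a)
u(b) = 5/(-2 + (-4 + 2*b)*(101 + b)) (u(b) = 5/(-2 + (b + 101)*(b + (-4 + b))) = 5/(-2 + (101 + b)*(-4 + 2*b)) = 5/(-2 + (-4 + 2*b)*(101 + b)))
u(-105) - 1*(-41851) = 5/(2*(-203 + (-105)**2 + 99*(-105))) - 1*(-41851) = 5/(2*(-203 + 11025 - 10395)) + 41851 = (5/2)/427 + 41851 = (5/2)*(1/427) + 41851 = 5/854 + 41851 = 35740759/854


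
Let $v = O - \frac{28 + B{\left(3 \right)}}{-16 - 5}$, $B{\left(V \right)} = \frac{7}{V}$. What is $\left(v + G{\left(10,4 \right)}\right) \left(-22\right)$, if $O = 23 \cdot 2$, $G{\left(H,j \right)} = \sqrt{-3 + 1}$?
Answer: $- \frac{9394}{9} - 22 i \sqrt{2} \approx -1043.8 - 31.113 i$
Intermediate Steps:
$G{\left(H,j \right)} = i \sqrt{2}$ ($G{\left(H,j \right)} = \sqrt{-2} = i \sqrt{2}$)
$O = 46$
$v = \frac{427}{9}$ ($v = 46 - \frac{28 + \frac{7}{3}}{-16 - 5} = 46 - \frac{28 + 7 \cdot \frac{1}{3}}{-21} = 46 - \left(28 + \frac{7}{3}\right) \left(- \frac{1}{21}\right) = 46 - \frac{91}{3} \left(- \frac{1}{21}\right) = 46 - - \frac{13}{9} = 46 + \frac{13}{9} = \frac{427}{9} \approx 47.444$)
$\left(v + G{\left(10,4 \right)}\right) \left(-22\right) = \left(\frac{427}{9} + i \sqrt{2}\right) \left(-22\right) = - \frac{9394}{9} - 22 i \sqrt{2}$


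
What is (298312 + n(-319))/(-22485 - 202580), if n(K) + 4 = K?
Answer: -297989/225065 ≈ -1.3240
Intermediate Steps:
n(K) = -4 + K
(298312 + n(-319))/(-22485 - 202580) = (298312 + (-4 - 319))/(-22485 - 202580) = (298312 - 323)/(-225065) = 297989*(-1/225065) = -297989/225065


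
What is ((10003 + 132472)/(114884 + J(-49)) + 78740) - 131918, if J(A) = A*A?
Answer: -1247367851/23457 ≈ -53177.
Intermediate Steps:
J(A) = A²
((10003 + 132472)/(114884 + J(-49)) + 78740) - 131918 = ((10003 + 132472)/(114884 + (-49)²) + 78740) - 131918 = (142475/(114884 + 2401) + 78740) - 131918 = (142475/117285 + 78740) - 131918 = (142475*(1/117285) + 78740) - 131918 = (28495/23457 + 78740) - 131918 = 1847032675/23457 - 131918 = -1247367851/23457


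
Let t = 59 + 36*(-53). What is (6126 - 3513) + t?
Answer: 764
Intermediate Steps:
t = -1849 (t = 59 - 1908 = -1849)
(6126 - 3513) + t = (6126 - 3513) - 1849 = 2613 - 1849 = 764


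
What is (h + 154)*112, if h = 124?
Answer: 31136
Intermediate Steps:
(h + 154)*112 = (124 + 154)*112 = 278*112 = 31136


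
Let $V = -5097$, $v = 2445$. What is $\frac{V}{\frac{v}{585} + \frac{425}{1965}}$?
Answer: $- \frac{8680191}{7486} \approx -1159.5$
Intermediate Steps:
$\frac{V}{\frac{v}{585} + \frac{425}{1965}} = - \frac{5097}{\frac{2445}{585} + \frac{425}{1965}} = - \frac{5097}{2445 \cdot \frac{1}{585} + 425 \cdot \frac{1}{1965}} = - \frac{5097}{\frac{163}{39} + \frac{85}{393}} = - \frac{5097}{\frac{7486}{1703}} = \left(-5097\right) \frac{1703}{7486} = - \frac{8680191}{7486}$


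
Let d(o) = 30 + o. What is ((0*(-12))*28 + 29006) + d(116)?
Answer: 29152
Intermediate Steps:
((0*(-12))*28 + 29006) + d(116) = ((0*(-12))*28 + 29006) + (30 + 116) = (0*28 + 29006) + 146 = (0 + 29006) + 146 = 29006 + 146 = 29152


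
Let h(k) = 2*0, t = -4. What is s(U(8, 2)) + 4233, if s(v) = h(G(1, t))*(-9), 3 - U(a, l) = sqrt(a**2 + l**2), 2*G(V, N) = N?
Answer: 4233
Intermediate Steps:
G(V, N) = N/2
h(k) = 0
U(a, l) = 3 - sqrt(a**2 + l**2)
s(v) = 0 (s(v) = 0*(-9) = 0)
s(U(8, 2)) + 4233 = 0 + 4233 = 4233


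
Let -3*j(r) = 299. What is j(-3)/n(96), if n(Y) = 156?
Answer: -23/36 ≈ -0.63889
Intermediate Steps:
j(r) = -299/3 (j(r) = -⅓*299 = -299/3)
j(-3)/n(96) = -299/3/156 = -299/3*1/156 = -23/36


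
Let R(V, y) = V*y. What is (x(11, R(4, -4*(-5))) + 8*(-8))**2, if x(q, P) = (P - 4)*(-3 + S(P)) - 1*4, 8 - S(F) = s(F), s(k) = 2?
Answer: 25600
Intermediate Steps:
S(F) = 6 (S(F) = 8 - 1*2 = 8 - 2 = 6)
x(q, P) = -16 + 3*P (x(q, P) = (P - 4)*(-3 + 6) - 1*4 = (-4 + P)*3 - 4 = (-12 + 3*P) - 4 = -16 + 3*P)
(x(11, R(4, -4*(-5))) + 8*(-8))**2 = ((-16 + 3*(4*(-4*(-5)))) + 8*(-8))**2 = ((-16 + 3*(4*20)) - 64)**2 = ((-16 + 3*80) - 64)**2 = ((-16 + 240) - 64)**2 = (224 - 64)**2 = 160**2 = 25600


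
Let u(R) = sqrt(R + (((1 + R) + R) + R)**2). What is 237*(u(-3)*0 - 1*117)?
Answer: -27729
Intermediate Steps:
u(R) = sqrt(R + (1 + 3*R)**2) (u(R) = sqrt(R + ((1 + 2*R) + R)**2) = sqrt(R + (1 + 3*R)**2))
237*(u(-3)*0 - 1*117) = 237*(sqrt(-3 + (1 + 3*(-3))**2)*0 - 1*117) = 237*(sqrt(-3 + (1 - 9)**2)*0 - 117) = 237*(sqrt(-3 + (-8)**2)*0 - 117) = 237*(sqrt(-3 + 64)*0 - 117) = 237*(sqrt(61)*0 - 117) = 237*(0 - 117) = 237*(-117) = -27729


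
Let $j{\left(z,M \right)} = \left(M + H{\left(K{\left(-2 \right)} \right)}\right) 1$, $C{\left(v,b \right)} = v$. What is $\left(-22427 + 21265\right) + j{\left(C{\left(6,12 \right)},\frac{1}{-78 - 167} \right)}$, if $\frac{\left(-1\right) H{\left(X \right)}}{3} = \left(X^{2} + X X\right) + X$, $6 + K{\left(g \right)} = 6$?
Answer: $- \frac{284691}{245} \approx -1162.0$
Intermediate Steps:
$K{\left(g \right)} = 0$ ($K{\left(g \right)} = -6 + 6 = 0$)
$H{\left(X \right)} = - 6 X^{2} - 3 X$ ($H{\left(X \right)} = - 3 \left(\left(X^{2} + X X\right) + X\right) = - 3 \left(\left(X^{2} + X^{2}\right) + X\right) = - 3 \left(2 X^{2} + X\right) = - 3 \left(X + 2 X^{2}\right) = - 6 X^{2} - 3 X$)
$j{\left(z,M \right)} = M$ ($j{\left(z,M \right)} = \left(M - 0 \left(1 + 2 \cdot 0\right)\right) 1 = \left(M - 0 \left(1 + 0\right)\right) 1 = \left(M - 0 \cdot 1\right) 1 = \left(M + 0\right) 1 = M 1 = M$)
$\left(-22427 + 21265\right) + j{\left(C{\left(6,12 \right)},\frac{1}{-78 - 167} \right)} = \left(-22427 + 21265\right) + \frac{1}{-78 - 167} = -1162 + \frac{1}{-245} = -1162 - \frac{1}{245} = - \frac{284691}{245}$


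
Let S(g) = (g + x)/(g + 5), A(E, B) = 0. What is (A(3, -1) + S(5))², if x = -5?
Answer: 0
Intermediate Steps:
S(g) = (-5 + g)/(5 + g) (S(g) = (g - 5)/(g + 5) = (-5 + g)/(5 + g))
(A(3, -1) + S(5))² = (0 + (-5 + 5)/(5 + 5))² = (0 + 0/10)² = (0 + (⅒)*0)² = (0 + 0)² = 0² = 0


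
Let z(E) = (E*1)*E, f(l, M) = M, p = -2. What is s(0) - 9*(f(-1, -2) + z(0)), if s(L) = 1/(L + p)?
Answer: 35/2 ≈ 17.500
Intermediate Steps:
z(E) = E**2 (z(E) = E*E = E**2)
s(L) = 1/(-2 + L) (s(L) = 1/(L - 2) = 1/(-2 + L))
s(0) - 9*(f(-1, -2) + z(0)) = 1/(-2 + 0) - 9*(-2 + 0**2) = 1/(-2) - 9*(-2 + 0) = -1/2 - 9*(-2) = -1/2 + 18 = 35/2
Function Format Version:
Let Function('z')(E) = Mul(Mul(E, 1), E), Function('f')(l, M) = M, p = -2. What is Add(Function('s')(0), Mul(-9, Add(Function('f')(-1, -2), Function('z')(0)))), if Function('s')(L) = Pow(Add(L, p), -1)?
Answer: Rational(35, 2) ≈ 17.500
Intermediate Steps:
Function('z')(E) = Pow(E, 2) (Function('z')(E) = Mul(E, E) = Pow(E, 2))
Function('s')(L) = Pow(Add(-2, L), -1) (Function('s')(L) = Pow(Add(L, -2), -1) = Pow(Add(-2, L), -1))
Add(Function('s')(0), Mul(-9, Add(Function('f')(-1, -2), Function('z')(0)))) = Add(Pow(Add(-2, 0), -1), Mul(-9, Add(-2, Pow(0, 2)))) = Add(Pow(-2, -1), Mul(-9, Add(-2, 0))) = Add(Rational(-1, 2), Mul(-9, -2)) = Add(Rational(-1, 2), 18) = Rational(35, 2)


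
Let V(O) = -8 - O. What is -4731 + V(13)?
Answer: -4752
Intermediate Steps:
-4731 + V(13) = -4731 + (-8 - 1*13) = -4731 + (-8 - 13) = -4731 - 21 = -4752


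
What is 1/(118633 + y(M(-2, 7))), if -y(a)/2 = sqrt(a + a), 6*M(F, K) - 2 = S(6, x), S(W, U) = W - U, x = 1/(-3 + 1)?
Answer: 355899/42221366033 + sqrt(102)/42221366033 ≈ 8.4296e-6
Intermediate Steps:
x = -1/2 (x = 1/(-2) = -1/2 ≈ -0.50000)
M(F, K) = 17/12 (M(F, K) = 1/3 + (6 - 1*(-1/2))/6 = 1/3 + (6 + 1/2)/6 = 1/3 + (1/6)*(13/2) = 1/3 + 13/12 = 17/12)
y(a) = -2*sqrt(2)*sqrt(a) (y(a) = -2*sqrt(a + a) = -2*sqrt(2)*sqrt(a))
1/(118633 + y(M(-2, 7))) = 1/(118633 - 2*sqrt(2)*sqrt(17/12)) = 1/(118633 - 2*sqrt(2)*sqrt(51)/6) = 1/(118633 - sqrt(102)/3)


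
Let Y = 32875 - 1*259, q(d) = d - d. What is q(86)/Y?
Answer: 0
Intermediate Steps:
q(d) = 0
Y = 32616 (Y = 32875 - 259 = 32616)
q(86)/Y = 0/32616 = 0*(1/32616) = 0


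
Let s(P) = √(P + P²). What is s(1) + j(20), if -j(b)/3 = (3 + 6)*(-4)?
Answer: 108 + √2 ≈ 109.41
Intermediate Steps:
j(b) = 108 (j(b) = -3*(3 + 6)*(-4) = -27*(-4) = -3*(-36) = 108)
s(1) + j(20) = √(1*(1 + 1)) + 108 = √(1*2) + 108 = √2 + 108 = 108 + √2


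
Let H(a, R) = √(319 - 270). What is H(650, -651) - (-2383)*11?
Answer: 26220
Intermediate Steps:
H(a, R) = 7 (H(a, R) = √49 = 7)
H(650, -651) - (-2383)*11 = 7 - (-2383)*11 = 7 - 1*(-26213) = 7 + 26213 = 26220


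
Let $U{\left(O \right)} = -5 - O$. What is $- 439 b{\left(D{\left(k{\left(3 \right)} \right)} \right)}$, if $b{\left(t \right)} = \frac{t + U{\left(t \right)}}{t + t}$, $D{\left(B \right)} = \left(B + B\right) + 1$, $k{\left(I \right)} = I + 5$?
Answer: $\frac{2195}{34} \approx 64.559$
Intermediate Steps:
$k{\left(I \right)} = 5 + I$
$D{\left(B \right)} = 1 + 2 B$ ($D{\left(B \right)} = 2 B + 1 = 1 + 2 B$)
$b{\left(t \right)} = - \frac{5}{2 t}$ ($b{\left(t \right)} = \frac{t - \left(5 + t\right)}{t + t} = - \frac{5}{2 t}$)
$- 439 b{\left(D{\left(k{\left(3 \right)} \right)} \right)} = - 439 \left(- \frac{5}{2 \left(1 + 2 \left(5 + 3\right)\right)}\right) = - 439 \left(- \frac{5}{2 \left(1 + 2 \cdot 8\right)}\right) = - 439 \left(- \frac{5}{2 \left(1 + 16\right)}\right) = - 439 \left(- \frac{5}{2 \cdot 17}\right) = - 439 \left(\left(- \frac{5}{2}\right) \frac{1}{17}\right) = \left(-439\right) \left(- \frac{5}{34}\right) = \frac{2195}{34}$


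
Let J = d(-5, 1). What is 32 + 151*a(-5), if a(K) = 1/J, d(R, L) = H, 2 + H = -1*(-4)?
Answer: 215/2 ≈ 107.50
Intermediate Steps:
H = 2 (H = -2 - 1*(-4) = -2 + 4 = 2)
d(R, L) = 2
J = 2
a(K) = 1/2
32 + 151*a(-5) = 32 + 151*(1/2) = 32 + 151/2 = 215/2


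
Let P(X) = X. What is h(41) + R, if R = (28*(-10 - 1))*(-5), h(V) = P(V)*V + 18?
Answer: 3239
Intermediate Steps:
h(V) = 18 + V² (h(V) = V*V + 18 = V² + 18 = 18 + V²)
R = 1540 (R = (28*(-11))*(-5) = -308*(-5) = 1540)
h(41) + R = (18 + 41²) + 1540 = (18 + 1681) + 1540 = 1699 + 1540 = 3239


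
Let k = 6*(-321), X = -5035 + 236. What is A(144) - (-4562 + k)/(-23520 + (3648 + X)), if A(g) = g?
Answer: 3546136/24671 ≈ 143.74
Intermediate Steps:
X = -4799
k = -1926
A(144) - (-4562 + k)/(-23520 + (3648 + X)) = 144 - (-4562 - 1926)/(-23520 + (3648 - 4799)) = 144 - (-6488)/(-23520 - 1151) = 144 - (-6488)/(-24671) = 144 - (-6488)*(-1)/24671 = 144 - 1*6488/24671 = 144 - 6488/24671 = 3546136/24671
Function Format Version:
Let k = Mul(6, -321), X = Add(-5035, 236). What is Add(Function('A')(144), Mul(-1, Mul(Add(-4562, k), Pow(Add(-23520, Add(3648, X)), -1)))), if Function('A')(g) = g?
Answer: Rational(3546136, 24671) ≈ 143.74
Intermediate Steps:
X = -4799
k = -1926
Add(Function('A')(144), Mul(-1, Mul(Add(-4562, k), Pow(Add(-23520, Add(3648, X)), -1)))) = Add(144, Mul(-1, Mul(Add(-4562, -1926), Pow(Add(-23520, Add(3648, -4799)), -1)))) = Add(144, Mul(-1, Mul(-6488, Pow(Add(-23520, -1151), -1)))) = Add(144, Mul(-1, Mul(-6488, Pow(-24671, -1)))) = Add(144, Mul(-1, Mul(-6488, Rational(-1, 24671)))) = Add(144, Mul(-1, Rational(6488, 24671))) = Add(144, Rational(-6488, 24671)) = Rational(3546136, 24671)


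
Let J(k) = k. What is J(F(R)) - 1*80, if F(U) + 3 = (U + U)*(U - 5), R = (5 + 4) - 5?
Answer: -91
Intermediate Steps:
R = 4 (R = 9 - 5 = 4)
F(U) = -3 + 2*U*(-5 + U) (F(U) = -3 + (U + U)*(U - 5) = -3 + (2*U)*(-5 + U) = -3 + 2*U*(-5 + U))
J(F(R)) - 1*80 = (-3 - 10*4 + 2*4²) - 1*80 = (-3 - 40 + 2*16) - 80 = (-3 - 40 + 32) - 80 = -11 - 80 = -91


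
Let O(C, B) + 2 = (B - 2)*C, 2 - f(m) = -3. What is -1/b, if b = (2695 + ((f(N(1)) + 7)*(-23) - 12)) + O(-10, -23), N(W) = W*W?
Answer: -1/2655 ≈ -0.00037665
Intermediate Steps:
N(W) = W²
f(m) = 5 (f(m) = 2 - 1*(-3) = 2 + 3 = 5)
O(C, B) = -2 + C*(-2 + B) (O(C, B) = -2 + (B - 2)*C = -2 + (-2 + B)*C = -2 + C*(-2 + B))
b = 2655 (b = (2695 + ((5 + 7)*(-23) - 12)) + (-2 - 2*(-10) - 23*(-10)) = (2695 + (12*(-23) - 12)) + (-2 + 20 + 230) = (2695 + (-276 - 12)) + 248 = (2695 - 288) + 248 = 2407 + 248 = 2655)
-1/b = -1/2655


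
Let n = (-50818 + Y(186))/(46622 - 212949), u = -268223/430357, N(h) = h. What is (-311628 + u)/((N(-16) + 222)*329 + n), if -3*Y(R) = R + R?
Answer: -22306373343484013/4851284080043280 ≈ -4.5980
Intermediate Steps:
u = -268223/430357 (u = -268223*1/430357 = -268223/430357 ≈ -0.62326)
Y(R) = -2*R/3 (Y(R) = -(R + R)/3 = -2*R/3)
n = 50942/166327 (n = (-50818 - 2/3*186)/(46622 - 212949) = (-50818 - 124)/(-166327) = -50942*(-1/166327) = 50942/166327 ≈ 0.30628)
(-311628 + u)/((N(-16) + 222)*329 + n) = (-311628 - 268223/430357)/((-16 + 222)*329 + 50942/166327) = -134111559419/(430357*(206*329 + 50942/166327)) = -134111559419/(430357*(67774 + 50942/166327)) = -134111559419/(430357*11272697040/166327) = -134111559419/430357*166327/11272697040 = -22306373343484013/4851284080043280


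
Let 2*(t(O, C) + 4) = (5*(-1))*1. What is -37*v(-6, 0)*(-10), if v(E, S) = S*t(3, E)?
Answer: 0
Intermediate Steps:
t(O, C) = -13/2 (t(O, C) = -4 + ((5*(-1))*1)/2 = -4 + (-5*1)/2 = -4 + (½)*(-5) = -4 - 5/2 = -13/2)
v(E, S) = -13*S/2 (v(E, S) = S*(-13/2) = -13*S/2)
-37*v(-6, 0)*(-10) = -(-481)*0/2*(-10) = -37*0*(-10) = 0*(-10) = 0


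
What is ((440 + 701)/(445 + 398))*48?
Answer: 18256/281 ≈ 64.968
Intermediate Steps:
((440 + 701)/(445 + 398))*48 = (1141/843)*48 = 18256/281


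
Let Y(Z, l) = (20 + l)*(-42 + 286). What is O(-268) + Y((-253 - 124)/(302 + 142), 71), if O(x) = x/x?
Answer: 22205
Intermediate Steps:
O(x) = 1
Y(Z, l) = 4880 + 244*l (Y(Z, l) = (20 + l)*244 = 4880 + 244*l)
O(-268) + Y((-253 - 124)/(302 + 142), 71) = 1 + (4880 + 244*71) = 1 + (4880 + 17324) = 1 + 22204 = 22205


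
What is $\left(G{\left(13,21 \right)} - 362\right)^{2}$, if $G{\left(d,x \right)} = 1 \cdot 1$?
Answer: $130321$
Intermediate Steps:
$G{\left(d,x \right)} = 1$
$\left(G{\left(13,21 \right)} - 362\right)^{2} = \left(1 - 362\right)^{2} = \left(-361\right)^{2} = 130321$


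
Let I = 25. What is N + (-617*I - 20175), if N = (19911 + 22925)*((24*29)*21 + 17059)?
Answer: 1356794700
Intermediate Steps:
N = 1356830300 (N = 42836*(696*21 + 17059) = 42836*(14616 + 17059) = 42836*31675 = 1356830300)
N + (-617*I - 20175) = 1356830300 + (-617*25 - 20175) = 1356830300 + (-15425 - 20175) = 1356830300 - 35600 = 1356794700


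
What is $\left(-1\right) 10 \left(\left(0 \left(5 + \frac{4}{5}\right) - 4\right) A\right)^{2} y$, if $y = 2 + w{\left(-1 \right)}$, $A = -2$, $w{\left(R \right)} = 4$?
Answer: $-3840$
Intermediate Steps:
$y = 6$ ($y = 2 + 4 = 6$)
$\left(-1\right) 10 \left(\left(0 \left(5 + \frac{4}{5}\right) - 4\right) A\right)^{2} y = \left(-1\right) 10 \left(\left(0 \left(5 + \frac{4}{5}\right) - 4\right) \left(-2\right)\right)^{2} \cdot 6 = - 10 \left(\left(0 \left(5 + 4 \cdot \frac{1}{5}\right) - 4\right) \left(-2\right)\right)^{2} \cdot 6 = - 10 \left(\left(0 \left(5 + \frac{4}{5}\right) - 4\right) \left(-2\right)\right)^{2} \cdot 6 = - 10 \left(\left(0 \cdot \frac{29}{5} - 4\right) \left(-2\right)\right)^{2} \cdot 6 = - 10 \left(\left(0 - 4\right) \left(-2\right)\right)^{2} \cdot 6 = - 10 \left(\left(-4\right) \left(-2\right)\right)^{2} \cdot 6 = - 10 \cdot 8^{2} \cdot 6 = \left(-10\right) 64 \cdot 6 = \left(-640\right) 6 = -3840$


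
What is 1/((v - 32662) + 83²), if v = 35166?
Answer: 1/9393 ≈ 0.00010646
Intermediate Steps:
1/((v - 32662) + 83²) = 1/((35166 - 32662) + 83²) = 1/(2504 + 6889) = 1/9393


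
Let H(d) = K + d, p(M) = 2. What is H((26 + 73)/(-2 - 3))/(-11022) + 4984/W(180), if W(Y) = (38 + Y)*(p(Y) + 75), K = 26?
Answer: 1780181/6006990 ≈ 0.29635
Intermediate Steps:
W(Y) = 2926 + 77*Y (W(Y) = (38 + Y)*(2 + 75) = (38 + Y)*77 = 2926 + 77*Y)
H(d) = 26 + d
H((26 + 73)/(-2 - 3))/(-11022) + 4984/W(180) = (26 + (26 + 73)/(-2 - 3))/(-11022) + 4984/(2926 + 77*180) = (26 + 99/(-5))*(-1/11022) + 4984/(2926 + 13860) = (26 + 99*(-⅕))*(-1/11022) + 4984/16786 = (26 - 99/5)*(-1/11022) + 4984*(1/16786) = (31/5)*(-1/11022) + 356/1199 = -31/55110 + 356/1199 = 1780181/6006990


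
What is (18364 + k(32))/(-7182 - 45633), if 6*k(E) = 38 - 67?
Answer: -22031/63378 ≈ -0.34761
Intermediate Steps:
k(E) = -29/6 (k(E) = (38 - 67)/6 = (⅙)*(-29) = -29/6)
(18364 + k(32))/(-7182 - 45633) = (18364 - 29/6)/(-7182 - 45633) = (110155/6)/(-52815) = (110155/6)*(-1/52815) = -22031/63378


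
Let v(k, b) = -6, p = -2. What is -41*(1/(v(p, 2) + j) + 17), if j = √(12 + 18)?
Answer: -656 + 41*√30/6 ≈ -618.57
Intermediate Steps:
j = √30 ≈ 5.4772
-41*(1/(v(p, 2) + j) + 17) = -41*(1/(-6 + √30) + 17) = -41*(17 + 1/(-6 + √30)) = -697 - 41/(-6 + √30)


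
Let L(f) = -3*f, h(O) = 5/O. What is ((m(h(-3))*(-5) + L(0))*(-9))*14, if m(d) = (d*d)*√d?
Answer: 1750*I*√15/3 ≈ 2259.2*I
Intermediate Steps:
m(d) = d^(5/2) (m(d) = d²*√d = d^(5/2))
((m(h(-3))*(-5) + L(0))*(-9))*14 = (((5/(-3))^(5/2)*(-5) - 3*0)*(-9))*14 = (((5*(-⅓))^(5/2)*(-5) + 0)*(-9))*14 = (((-5/3)^(5/2)*(-5) + 0)*(-9))*14 = (((25*I*√15/27)*(-5) + 0)*(-9))*14 = ((-125*I*√15/27 + 0)*(-9))*14 = (-125*I*√15/27*(-9))*14 = (125*I*√15/3)*14 = 1750*I*√15/3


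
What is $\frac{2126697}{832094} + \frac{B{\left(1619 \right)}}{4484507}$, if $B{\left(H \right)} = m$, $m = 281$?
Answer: $\frac{9537421401793}{3731531367658} \approx 2.5559$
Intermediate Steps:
$B{\left(H \right)} = 281$
$\frac{2126697}{832094} + \frac{B{\left(1619 \right)}}{4484507} = \frac{2126697}{832094} + \frac{281}{4484507} = \frac{9537421401793}{3731531367658}$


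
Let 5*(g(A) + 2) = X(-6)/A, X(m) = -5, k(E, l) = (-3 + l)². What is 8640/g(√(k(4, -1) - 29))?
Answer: -224640/53 - 8640*I*√13/53 ≈ -4238.5 - 587.77*I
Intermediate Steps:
g(A) = -2 - 1/A (g(A) = -2 + (-5/A)/5 = -2 - 1/A)
8640/g(√(k(4, -1) - 29)) = 8640/(-2 - 1/(√((-3 - 1)² - 29))) = 8640/(-2 - 1/(√((-4)² - 29))) = 8640/(-2 - 1/(√(16 - 29))) = 8640/(-2 - 1/(√(-13))) = 8640/(-2 - 1/(I*√13)) = 8640/(-2 - (-1)*I*√13/13) = 8640/(-2 + I*√13/13)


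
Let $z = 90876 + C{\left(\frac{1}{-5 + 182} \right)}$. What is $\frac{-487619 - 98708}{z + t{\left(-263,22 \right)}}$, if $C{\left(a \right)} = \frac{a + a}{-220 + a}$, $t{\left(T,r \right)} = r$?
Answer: $- \frac{22830987053}{3539477220} \approx -6.4504$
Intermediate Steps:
$C{\left(a \right)} = \frac{2 a}{-220 + a}$
$z = \frac{3538620562}{38939}$ ($z = 90876 + \frac{2}{\left(-5 + 182\right) \left(-220 + \frac{1}{-5 + 182}\right)} = 90876 + \frac{2}{177 \left(-220 + \frac{1}{177}\right)} = 90876 + 2 \cdot \frac{1}{177} \frac{1}{-220 + \frac{1}{177}} = 90876 + 2 \cdot \frac{1}{177} \frac{1}{- \frac{38939}{177}} = 90876 + 2 \cdot \frac{1}{177} \left(- \frac{177}{38939}\right) = 90876 - \frac{2}{38939} = \frac{3538620562}{38939} \approx 90876.0$)
$\frac{-487619 - 98708}{z + t{\left(-263,22 \right)}} = \frac{-487619 - 98708}{\frac{3538620562}{38939} + 22} = - \frac{586327}{\frac{3539477220}{38939}} = \left(-586327\right) \frac{38939}{3539477220} = - \frac{22830987053}{3539477220}$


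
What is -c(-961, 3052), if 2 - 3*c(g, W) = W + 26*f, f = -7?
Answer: 956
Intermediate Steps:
c(g, W) = 184/3 - W/3 (c(g, W) = 2/3 - (W + 26*(-7))/3 = 2/3 - (W - 182)/3 = 2/3 - (-182 + W)/3 = 2/3 + (182/3 - W/3) = 184/3 - W/3)
-c(-961, 3052) = -(184/3 - 1/3*3052) = -(184/3 - 3052/3) = -1*(-956) = 956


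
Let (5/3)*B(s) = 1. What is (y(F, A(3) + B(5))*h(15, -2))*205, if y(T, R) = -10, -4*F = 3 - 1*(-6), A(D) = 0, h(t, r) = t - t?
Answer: 0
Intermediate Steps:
h(t, r) = 0
B(s) = ⅗ (B(s) = (⅗)*1 = ⅗)
F = -9/4 (F = -(3 - 1*(-6))/4 = -(3 + 6)/4 = -¼*9 = -9/4 ≈ -2.2500)
(y(F, A(3) + B(5))*h(15, -2))*205 = -10*0*205 = 0*205 = 0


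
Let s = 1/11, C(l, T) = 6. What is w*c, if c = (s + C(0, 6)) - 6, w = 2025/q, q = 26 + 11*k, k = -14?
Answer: -2025/1408 ≈ -1.4382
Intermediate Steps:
q = -128 (q = 26 + 11*(-14) = 26 - 154 = -128)
s = 1/11 ≈ 0.090909
w = -2025/128 (w = 2025/(-128) = 2025*(-1/128) = -2025/128 ≈ -15.820)
c = 1/11 (c = (1/11 + 6) - 6 = 67/11 - 6 = 1/11 ≈ 0.090909)
w*c = -2025/128*1/11 = -2025/1408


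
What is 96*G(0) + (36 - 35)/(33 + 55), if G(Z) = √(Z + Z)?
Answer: 1/88 ≈ 0.011364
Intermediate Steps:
G(Z) = √2*√Z (G(Z) = √(2*Z) = √2*√Z)
96*G(0) + (36 - 35)/(33 + 55) = 96*(√2*√0) + (36 - 35)/(33 + 55) = 96*(√2*0) + 1/88 = 96*0 + 1*(1/88) = 0 + 1/88 = 1/88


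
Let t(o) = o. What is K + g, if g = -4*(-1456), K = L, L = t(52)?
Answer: 5876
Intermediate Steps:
L = 52
K = 52
g = 5824
K + g = 52 + 5824 = 5876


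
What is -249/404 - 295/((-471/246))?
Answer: 9733667/63428 ≈ 153.46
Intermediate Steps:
-249/404 - 295/((-471/246)) = -249*1/404 - 295/((-471*1/246)) = -249/404 - 295/(-157/82) = -249/404 - 295*(-82/157) = -249/404 + 24190/157 = 9733667/63428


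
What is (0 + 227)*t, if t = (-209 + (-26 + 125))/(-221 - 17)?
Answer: 12485/119 ≈ 104.92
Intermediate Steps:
t = 55/119 (t = (-209 + 99)/(-238) = -110*(-1/238) = 55/119 ≈ 0.46218)
(0 + 227)*t = (0 + 227)*(55/119) = 227*(55/119) = 12485/119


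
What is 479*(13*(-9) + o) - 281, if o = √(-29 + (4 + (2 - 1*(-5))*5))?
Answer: -56324 + 479*√10 ≈ -54809.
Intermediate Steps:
o = √10 (o = √(-29 + (4 + (2 + 5)*5)) = √(-29 + (4 + 7*5)) = √(-29 + (4 + 35)) = √(-29 + 39) = √10 ≈ 3.1623)
479*(13*(-9) + o) - 281 = 479*(13*(-9) + √10) - 281 = 479*(-117 + √10) - 281 = (-56043 + 479*√10) - 281 = -56324 + 479*√10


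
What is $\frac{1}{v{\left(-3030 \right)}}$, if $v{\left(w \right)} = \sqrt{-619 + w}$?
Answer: $- \frac{i \sqrt{3649}}{3649} \approx - 0.016554 i$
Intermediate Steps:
$\frac{1}{v{\left(-3030 \right)}} = \frac{1}{\sqrt{-619 - 3030}} = \frac{1}{\sqrt{-3649}} = \frac{1}{i \sqrt{3649}} = - \frac{i \sqrt{3649}}{3649}$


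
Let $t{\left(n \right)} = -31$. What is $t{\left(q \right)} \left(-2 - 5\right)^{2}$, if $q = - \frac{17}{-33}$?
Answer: $-1519$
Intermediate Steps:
$q = \frac{17}{33}$ ($q = \left(-17\right) \left(- \frac{1}{33}\right) = \frac{17}{33} \approx 0.51515$)
$t{\left(q \right)} \left(-2 - 5\right)^{2} = - 31 \left(-2 - 5\right)^{2} = - 31 \left(-7\right)^{2} = \left(-31\right) 49 = -1519$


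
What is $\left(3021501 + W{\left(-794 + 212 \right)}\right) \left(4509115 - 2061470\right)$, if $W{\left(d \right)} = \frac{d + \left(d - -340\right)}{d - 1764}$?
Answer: $\frac{8674995017594825}{1173} \approx 7.3956 \cdot 10^{12}$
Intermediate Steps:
$W{\left(d \right)} = \frac{340 + 2 d}{-1764 + d}$ ($W{\left(d \right)} = \frac{d + \left(d + 340\right)}{-1764 + d} = \frac{d + \left(340 + d\right)}{-1764 + d} = \frac{340 + 2 d}{-1764 + d}$)
$\left(3021501 + W{\left(-794 + 212 \right)}\right) \left(4509115 - 2061470\right) = \left(3021501 + \frac{2 \left(170 + \left(-794 + 212\right)\right)}{-1764 + \left(-794 + 212\right)}\right) \left(4509115 - 2061470\right) = \left(3021501 + \frac{2 \left(170 - 582\right)}{-1764 - 582}\right) 2447645 = \left(3021501 + 2 \frac{1}{-2346} \left(-412\right)\right) 2447645 = \left(3021501 + 2 \left(- \frac{1}{2346}\right) \left(-412\right)\right) 2447645 = \left(3021501 + \frac{412}{1173}\right) 2447645 = \frac{3544221085}{1173} \cdot 2447645 = \frac{8674995017594825}{1173}$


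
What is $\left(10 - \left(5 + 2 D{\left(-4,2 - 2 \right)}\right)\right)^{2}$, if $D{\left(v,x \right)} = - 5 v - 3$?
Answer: $841$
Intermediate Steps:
$D{\left(v,x \right)} = -3 - 5 v$
$\left(10 - \left(5 + 2 D{\left(-4,2 - 2 \right)}\right)\right)^{2} = \left(10 - \left(5 + 2 \left(-3 - -20\right)\right)\right)^{2} = \left(10 - \left(5 + 2 \left(-3 + 20\right)\right)\right)^{2} = \left(10 - 39\right)^{2} = \left(-29\right)^{2} = 841$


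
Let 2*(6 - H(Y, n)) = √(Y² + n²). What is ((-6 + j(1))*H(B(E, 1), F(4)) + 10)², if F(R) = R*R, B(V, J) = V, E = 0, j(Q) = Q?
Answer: 400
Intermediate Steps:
F(R) = R²
H(Y, n) = 6 - √(Y² + n²)/2
((-6 + j(1))*H(B(E, 1), F(4)) + 10)² = ((-6 + 1)*(6 - √(0² + (4²)²)/2) + 10)² = (-5*(6 - √(0 + 16²)/2) + 10)² = (-5*(6 - √(0 + 256)/2) + 10)² = (-5*(6 - √256/2) + 10)² = (-5*(6 - ½*16) + 10)² = (-5*(6 - 8) + 10)² = (-5*(-2) + 10)² = (10 + 10)² = 20² = 400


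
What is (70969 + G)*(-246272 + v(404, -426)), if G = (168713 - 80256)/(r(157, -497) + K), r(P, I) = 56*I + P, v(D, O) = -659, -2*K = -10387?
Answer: -787907986196923/44963 ≈ -1.7523e+10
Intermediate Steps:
K = 10387/2 (K = -½*(-10387) = 10387/2 ≈ 5193.5)
r(P, I) = P + 56*I
G = -176914/44963 (G = (168713 - 80256)/((157 + 56*(-497)) + 10387/2) = 88457/((157 - 27832) + 10387/2) = 88457/(-27675 + 10387/2) = 88457/(-44963/2) = 88457*(-2/44963) = -176914/44963 ≈ -3.9347)
(70969 + G)*(-246272 + v(404, -426)) = (70969 - 176914/44963)*(-246272 - 659) = (3190802233/44963)*(-246931) = -787907986196923/44963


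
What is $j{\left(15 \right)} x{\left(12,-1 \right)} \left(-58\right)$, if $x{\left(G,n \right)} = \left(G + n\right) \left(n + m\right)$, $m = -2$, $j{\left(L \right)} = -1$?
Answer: $-1914$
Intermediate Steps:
$x{\left(G,n \right)} = \left(-2 + n\right) \left(G + n\right)$ ($x{\left(G,n \right)} = \left(G + n\right) \left(n - 2\right) = \left(G + n\right) \left(-2 + n\right) = \left(-2 + n\right) \left(G + n\right)$)
$j{\left(15 \right)} x{\left(12,-1 \right)} \left(-58\right) = - (\left(-1\right)^{2} - 24 - -2 + 12 \left(-1\right)) \left(-58\right) = - (1 - 24 + 2 - 12) \left(-58\right) = \left(-1\right) \left(-33\right) \left(-58\right) = 33 \left(-58\right) = -1914$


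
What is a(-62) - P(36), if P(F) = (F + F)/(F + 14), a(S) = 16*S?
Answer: -24836/25 ≈ -993.44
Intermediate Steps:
P(F) = 2*F/(14 + F) (P(F) = (2*F)/(14 + F) = 2*F/(14 + F))
a(-62) - P(36) = 16*(-62) - 2*36/(14 + 36) = -992 - 2*36/50 = -992 - 1*36/25 = -992 - 36/25 = -24836/25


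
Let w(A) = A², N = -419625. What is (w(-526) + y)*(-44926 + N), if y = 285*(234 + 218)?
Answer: -188373572296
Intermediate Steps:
y = 128820 (y = 285*452 = 128820)
(w(-526) + y)*(-44926 + N) = ((-526)² + 128820)*(-44926 - 419625) = (276676 + 128820)*(-464551) = 405496*(-464551) = -188373572296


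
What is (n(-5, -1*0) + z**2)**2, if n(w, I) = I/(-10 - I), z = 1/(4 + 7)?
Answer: 1/14641 ≈ 6.8301e-5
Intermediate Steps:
z = 1/11 ≈ 0.090909
(n(-5, -1*0) + z**2)**2 = (-(-1*0)/(10 - 1*0) + (1/11)**2)**2 = (-1*0/(10 + 0) + 1/121)**2 = (-1*0/10 + 1/121)**2 = (-1*0*1/10 + 1/121)**2 = (0 + 1/121)**2 = (1/121)**2 = 1/14641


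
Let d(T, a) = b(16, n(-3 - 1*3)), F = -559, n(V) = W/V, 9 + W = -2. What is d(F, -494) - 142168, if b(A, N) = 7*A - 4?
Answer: -142060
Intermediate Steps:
W = -11 (W = -9 - 2 = -11)
n(V) = -11/V
b(A, N) = -4 + 7*A
d(T, a) = 108 (d(T, a) = -4 + 7*16 = -4 + 112 = 108)
d(F, -494) - 142168 = 108 - 142168 = -142060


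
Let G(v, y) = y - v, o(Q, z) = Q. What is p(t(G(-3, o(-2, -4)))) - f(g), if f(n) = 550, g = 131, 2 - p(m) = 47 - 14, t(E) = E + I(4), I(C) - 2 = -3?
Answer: -581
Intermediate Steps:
I(C) = -1 (I(C) = 2 - 3 = -1)
t(E) = -1 + E (t(E) = E - 1 = -1 + E)
p(m) = -31 (p(m) = 2 - (47 - 14) = 2 - 1*33 = 2 - 33 = -31)
p(t(G(-3, o(-2, -4)))) - f(g) = -31 - 1*550 = -31 - 550 = -581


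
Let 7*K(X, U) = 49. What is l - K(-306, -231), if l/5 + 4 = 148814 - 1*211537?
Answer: -313642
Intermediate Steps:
K(X, U) = 7 (K(X, U) = (1/7)*49 = 7)
l = -313635 (l = -20 + 5*(148814 - 1*211537) = -20 + 5*(148814 - 211537) = -20 + 5*(-62723) = -20 - 313615 = -313635)
l - K(-306, -231) = -313635 - 1*7 = -313635 - 7 = -313642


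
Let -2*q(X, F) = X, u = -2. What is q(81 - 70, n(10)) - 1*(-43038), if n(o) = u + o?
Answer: 86065/2 ≈ 43033.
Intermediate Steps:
n(o) = -2 + o
q(X, F) = -X/2
q(81 - 70, n(10)) - 1*(-43038) = -(81 - 70)/2 - 1*(-43038) = -½*11 + 43038 = -11/2 + 43038 = 86065/2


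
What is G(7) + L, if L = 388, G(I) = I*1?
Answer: 395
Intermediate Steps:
G(I) = I
G(7) + L = 7 + 388 = 395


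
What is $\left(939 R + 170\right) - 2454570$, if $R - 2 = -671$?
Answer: $-3082591$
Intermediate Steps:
$R = -669$ ($R = 2 - 671 = -669$)
$\left(939 R + 170\right) - 2454570 = \left(939 \left(-669\right) + 170\right) - 2454570 = \left(-628191 + 170\right) - 2454570 = -628021 - 2454570 = -3082591$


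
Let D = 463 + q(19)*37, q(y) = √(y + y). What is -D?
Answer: -463 - 37*√38 ≈ -691.08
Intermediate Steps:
q(y) = √2*√y (q(y) = √(2*y) = √2*√y)
D = 463 + 37*√38 (D = 463 + (√2*√19)*37 = 463 + √38*37 = 463 + 37*√38 ≈ 691.08)
-D = -(463 + 37*√38) = -463 - 37*√38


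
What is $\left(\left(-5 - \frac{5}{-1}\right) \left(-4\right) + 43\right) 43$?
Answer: $1849$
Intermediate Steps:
$\left(\left(-5 - \frac{5}{-1}\right) \left(-4\right) + 43\right) 43 = \left(\left(-5 - -5\right) \left(-4\right) + 43\right) 43 = \left(\left(-5 + 5\right) \left(-4\right) + 43\right) 43 = \left(0 \left(-4\right) + 43\right) 43 = \left(0 + 43\right) 43 = 43 \cdot 43 = 1849$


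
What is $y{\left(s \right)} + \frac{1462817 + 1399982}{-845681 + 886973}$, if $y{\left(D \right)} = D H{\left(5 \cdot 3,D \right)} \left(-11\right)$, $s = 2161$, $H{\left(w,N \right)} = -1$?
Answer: $\frac{984414931}{41292} \approx 23840.0$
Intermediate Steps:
$y{\left(D \right)} = 11 D$ ($y{\left(D \right)} = D \left(-1\right) \left(-11\right) = - D \left(-11\right) = 11 D$)
$y{\left(s \right)} + \frac{1462817 + 1399982}{-845681 + 886973} = 11 \cdot 2161 + \frac{1462817 + 1399982}{-845681 + 886973} = 23771 + \frac{2862799}{41292} = \frac{984414931}{41292}$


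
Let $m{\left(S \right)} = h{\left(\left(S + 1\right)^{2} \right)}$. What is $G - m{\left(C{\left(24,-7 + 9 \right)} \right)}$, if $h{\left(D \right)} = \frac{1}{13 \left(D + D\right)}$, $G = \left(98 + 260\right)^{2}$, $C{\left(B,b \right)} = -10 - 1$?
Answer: $\frac{333226399}{2600} \approx 1.2816 \cdot 10^{5}$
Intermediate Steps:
$C{\left(B,b \right)} = -11$
$G = 128164$ ($G = 358^{2} = 128164$)
$h{\left(D \right)} = \frac{1}{26 D}$ ($h{\left(D \right)} = \frac{1}{13 \cdot 2 D} = \frac{1}{26 D}$)
$m{\left(S \right)} = \frac{1}{26 \left(1 + S\right)^{2}}$ ($m{\left(S \right)} = \frac{1}{26 \left(S + 1\right)^{2}} = \frac{1}{26 \left(1 + S\right)^{2}}$)
$G - m{\left(C{\left(24,-7 + 9 \right)} \right)} = 128164 - \frac{1}{26 \left(1 - 11\right)^{2}} = 128164 - \frac{1}{26 \cdot 100} = 128164 - \frac{1}{26} \cdot \frac{1}{100} = 128164 - \frac{1}{2600} = \frac{333226399}{2600}$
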